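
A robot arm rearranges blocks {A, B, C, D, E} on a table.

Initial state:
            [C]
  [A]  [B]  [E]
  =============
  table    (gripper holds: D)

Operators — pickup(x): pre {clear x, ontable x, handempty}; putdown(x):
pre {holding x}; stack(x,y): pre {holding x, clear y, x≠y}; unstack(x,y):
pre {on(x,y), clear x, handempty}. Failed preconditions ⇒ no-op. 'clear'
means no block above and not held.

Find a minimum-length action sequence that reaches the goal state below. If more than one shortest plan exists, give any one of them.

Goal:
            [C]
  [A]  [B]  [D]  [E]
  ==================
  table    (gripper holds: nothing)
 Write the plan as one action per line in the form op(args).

step 1 (putdown(D)): towers=[A; B; D; E/C] holding=-
step 2 (unstack(C, E)): towers=[A; B; D; E] holding=C
step 3 (stack(C, D)): towers=[A; B; D/C; E] holding=-
goal check: towers=[A; B; D/C; E] holding=- — reached (length 3, optimal by BFS)

putdown(D)
unstack(C, E)
stack(C, D)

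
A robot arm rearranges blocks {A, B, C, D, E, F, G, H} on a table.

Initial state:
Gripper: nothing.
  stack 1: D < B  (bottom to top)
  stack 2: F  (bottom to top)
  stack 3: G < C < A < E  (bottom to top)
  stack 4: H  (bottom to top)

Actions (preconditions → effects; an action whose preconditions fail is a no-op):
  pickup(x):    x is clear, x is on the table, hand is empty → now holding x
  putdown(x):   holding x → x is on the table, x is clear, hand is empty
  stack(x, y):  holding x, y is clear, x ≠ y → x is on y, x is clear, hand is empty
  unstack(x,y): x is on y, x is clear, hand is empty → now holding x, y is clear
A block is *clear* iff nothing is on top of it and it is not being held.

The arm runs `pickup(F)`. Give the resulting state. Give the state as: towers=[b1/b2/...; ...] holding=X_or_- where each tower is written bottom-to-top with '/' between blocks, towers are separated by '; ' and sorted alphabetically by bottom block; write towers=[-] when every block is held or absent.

before: towers=[D/B; F; G/C/A/E; H] holding=-
pre[pickup(F)]: clear(F) yes, ontable(F) yes, handempty yes
all met → apply pickup(F)
after:  towers=[D/B; G/C/A/E; H] holding=F

towers=[D/B; G/C/A/E; H] holding=F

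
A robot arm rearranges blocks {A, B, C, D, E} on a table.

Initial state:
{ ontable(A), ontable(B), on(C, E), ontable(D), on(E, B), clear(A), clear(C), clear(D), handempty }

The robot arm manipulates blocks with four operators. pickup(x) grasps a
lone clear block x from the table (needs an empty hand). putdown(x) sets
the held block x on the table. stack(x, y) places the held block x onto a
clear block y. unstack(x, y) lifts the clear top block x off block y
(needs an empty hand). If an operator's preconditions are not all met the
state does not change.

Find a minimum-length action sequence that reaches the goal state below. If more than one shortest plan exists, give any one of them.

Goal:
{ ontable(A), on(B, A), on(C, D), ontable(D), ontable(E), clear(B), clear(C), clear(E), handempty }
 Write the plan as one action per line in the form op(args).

unstack(C, E)
stack(C, D)
unstack(E, B)
putdown(E)
pickup(B)
stack(B, A)

step 1 (unstack(C, E)): towers=[A; B/E; D] holding=C
step 2 (stack(C, D)): towers=[A; B/E; D/C] holding=-
step 3 (unstack(E, B)): towers=[A; B; D/C] holding=E
step 4 (putdown(E)): towers=[A; B; D/C; E] holding=-
step 5 (pickup(B)): towers=[A; D/C; E] holding=B
step 6 (stack(B, A)): towers=[A/B; D/C; E] holding=-
goal check: towers=[A/B; D/C; E] holding=- — reached (length 6, optimal by BFS)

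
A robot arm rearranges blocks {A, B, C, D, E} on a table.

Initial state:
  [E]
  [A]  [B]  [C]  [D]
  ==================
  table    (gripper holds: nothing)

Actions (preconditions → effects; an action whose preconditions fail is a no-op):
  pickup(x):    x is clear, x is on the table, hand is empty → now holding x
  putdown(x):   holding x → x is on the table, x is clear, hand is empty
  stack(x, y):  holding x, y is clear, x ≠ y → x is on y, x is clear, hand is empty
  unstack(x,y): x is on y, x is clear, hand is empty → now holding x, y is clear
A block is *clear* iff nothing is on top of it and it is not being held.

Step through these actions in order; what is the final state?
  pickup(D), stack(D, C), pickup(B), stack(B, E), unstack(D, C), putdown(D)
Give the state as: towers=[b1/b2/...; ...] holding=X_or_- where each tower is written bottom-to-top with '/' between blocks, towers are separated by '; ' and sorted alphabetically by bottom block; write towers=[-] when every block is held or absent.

step 1 (pickup(D)): towers=[A/E; B; C] holding=D
step 2 (stack(D, C)): towers=[A/E; B; C/D] holding=-
step 3 (pickup(B)): towers=[A/E; C/D] holding=B
step 4 (stack(B, E)): towers=[A/E/B; C/D] holding=-
step 5 (unstack(D, C)): towers=[A/E/B; C] holding=D
step 6 (putdown(D)): towers=[A/E/B; C; D] holding=-

towers=[A/E/B; C; D] holding=-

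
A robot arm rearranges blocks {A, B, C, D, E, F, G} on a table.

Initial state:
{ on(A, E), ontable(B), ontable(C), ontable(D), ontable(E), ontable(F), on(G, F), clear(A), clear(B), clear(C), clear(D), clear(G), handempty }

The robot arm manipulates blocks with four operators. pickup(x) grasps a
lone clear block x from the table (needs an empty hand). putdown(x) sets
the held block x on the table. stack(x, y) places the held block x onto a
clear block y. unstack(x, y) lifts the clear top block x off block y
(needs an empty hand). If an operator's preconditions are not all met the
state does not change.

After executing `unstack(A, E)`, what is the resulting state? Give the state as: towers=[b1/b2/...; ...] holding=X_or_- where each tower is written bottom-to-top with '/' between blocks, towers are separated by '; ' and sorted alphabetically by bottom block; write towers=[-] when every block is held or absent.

before: towers=[B; C; D; E/A; F/G] holding=-
pre[unstack(A, E)]: on(A,E) ✓, clear(A) ✓, handempty ✓
all met → apply unstack(A, E)
after:  towers=[B; C; D; E; F/G] holding=A

towers=[B; C; D; E; F/G] holding=A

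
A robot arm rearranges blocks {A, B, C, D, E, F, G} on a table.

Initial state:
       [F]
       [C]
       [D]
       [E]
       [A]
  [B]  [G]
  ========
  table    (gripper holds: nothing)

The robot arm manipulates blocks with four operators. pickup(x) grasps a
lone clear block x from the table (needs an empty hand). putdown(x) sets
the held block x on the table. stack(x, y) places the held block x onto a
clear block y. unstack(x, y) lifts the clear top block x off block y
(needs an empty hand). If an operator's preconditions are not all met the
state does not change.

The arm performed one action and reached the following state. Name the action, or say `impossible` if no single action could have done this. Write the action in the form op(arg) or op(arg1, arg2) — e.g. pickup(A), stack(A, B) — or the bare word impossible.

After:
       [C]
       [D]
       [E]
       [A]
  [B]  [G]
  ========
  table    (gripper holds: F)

target: towers=[B; G/A/E/D/C] holding=F
         pickup(B) → towers=[G/A/E/D/C/F] holding=B
     unstack(F, C) → towers=[B; G/A/E/D/C] holding=F  ← match

unstack(F, C)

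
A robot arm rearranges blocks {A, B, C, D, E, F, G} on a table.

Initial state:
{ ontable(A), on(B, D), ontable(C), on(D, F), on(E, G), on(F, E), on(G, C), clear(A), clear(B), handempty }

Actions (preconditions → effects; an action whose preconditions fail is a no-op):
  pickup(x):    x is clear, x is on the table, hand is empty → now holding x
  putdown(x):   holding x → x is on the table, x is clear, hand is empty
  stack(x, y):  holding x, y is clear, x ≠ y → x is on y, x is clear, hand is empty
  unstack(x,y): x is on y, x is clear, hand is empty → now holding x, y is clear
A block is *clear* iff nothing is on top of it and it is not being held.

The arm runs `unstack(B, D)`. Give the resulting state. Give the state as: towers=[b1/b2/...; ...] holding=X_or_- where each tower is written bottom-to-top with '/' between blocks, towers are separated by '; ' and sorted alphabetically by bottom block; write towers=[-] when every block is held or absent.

before: towers=[A; C/G/E/F/D/B] holding=-
pre[unstack(B, D)]: on(B,D) ✓, clear(B) ✓, handempty ✓
all met → apply unstack(B, D)
after:  towers=[A; C/G/E/F/D] holding=B

towers=[A; C/G/E/F/D] holding=B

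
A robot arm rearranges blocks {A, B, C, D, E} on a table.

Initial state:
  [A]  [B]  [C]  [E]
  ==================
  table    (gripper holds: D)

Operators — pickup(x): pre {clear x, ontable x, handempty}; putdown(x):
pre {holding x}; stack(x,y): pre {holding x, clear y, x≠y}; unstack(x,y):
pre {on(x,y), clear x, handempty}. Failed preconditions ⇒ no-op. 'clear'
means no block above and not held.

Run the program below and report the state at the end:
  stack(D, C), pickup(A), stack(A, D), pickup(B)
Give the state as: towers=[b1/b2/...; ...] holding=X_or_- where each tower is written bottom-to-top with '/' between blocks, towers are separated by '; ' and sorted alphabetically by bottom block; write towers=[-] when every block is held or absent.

towers=[C/D/A; E] holding=B

step 1 (stack(D, C)): towers=[A; B; C/D; E] holding=-
step 2 (pickup(A)): towers=[B; C/D; E] holding=A
step 3 (stack(A, D)): towers=[B; C/D/A; E] holding=-
step 4 (pickup(B)): towers=[C/D/A; E] holding=B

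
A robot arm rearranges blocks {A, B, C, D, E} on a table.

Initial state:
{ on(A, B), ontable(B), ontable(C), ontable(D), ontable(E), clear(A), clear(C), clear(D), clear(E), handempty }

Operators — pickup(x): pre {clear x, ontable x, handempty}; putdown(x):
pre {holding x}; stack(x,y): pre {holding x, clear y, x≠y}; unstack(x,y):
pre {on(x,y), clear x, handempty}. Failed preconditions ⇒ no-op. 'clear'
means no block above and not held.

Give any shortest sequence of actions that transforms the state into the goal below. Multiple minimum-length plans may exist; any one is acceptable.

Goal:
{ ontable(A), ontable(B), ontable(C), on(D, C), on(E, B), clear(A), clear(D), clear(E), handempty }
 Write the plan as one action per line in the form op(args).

pickup(D)
stack(D, C)
unstack(A, B)
putdown(A)
pickup(E)
stack(E, B)

step 1 (pickup(D)): towers=[B/A; C; E] holding=D
step 2 (stack(D, C)): towers=[B/A; C/D; E] holding=-
step 3 (unstack(A, B)): towers=[B; C/D; E] holding=A
step 4 (putdown(A)): towers=[A; B; C/D; E] holding=-
step 5 (pickup(E)): towers=[A; B; C/D] holding=E
step 6 (stack(E, B)): towers=[A; B/E; C/D] holding=-
goal check: towers=[A; B/E; C/D] holding=- — reached (length 6, optimal by BFS)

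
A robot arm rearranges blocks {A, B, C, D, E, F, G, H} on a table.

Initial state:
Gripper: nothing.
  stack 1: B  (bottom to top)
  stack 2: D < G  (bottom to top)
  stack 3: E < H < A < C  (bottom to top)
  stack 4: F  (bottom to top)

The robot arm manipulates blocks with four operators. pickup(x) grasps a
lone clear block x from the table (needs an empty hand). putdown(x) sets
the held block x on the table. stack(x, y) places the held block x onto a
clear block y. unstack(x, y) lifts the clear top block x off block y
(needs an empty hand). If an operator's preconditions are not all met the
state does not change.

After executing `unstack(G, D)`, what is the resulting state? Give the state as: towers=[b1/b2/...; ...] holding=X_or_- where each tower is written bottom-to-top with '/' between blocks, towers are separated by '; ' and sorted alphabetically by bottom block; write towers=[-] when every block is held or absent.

towers=[B; D; E/H/A/C; F] holding=G

before: towers=[B; D/G; E/H/A/C; F] holding=-
pre[unstack(G, D)]: on(G,D) yes, clear(G) yes, handempty yes
all met → apply unstack(G, D)
after:  towers=[B; D; E/H/A/C; F] holding=G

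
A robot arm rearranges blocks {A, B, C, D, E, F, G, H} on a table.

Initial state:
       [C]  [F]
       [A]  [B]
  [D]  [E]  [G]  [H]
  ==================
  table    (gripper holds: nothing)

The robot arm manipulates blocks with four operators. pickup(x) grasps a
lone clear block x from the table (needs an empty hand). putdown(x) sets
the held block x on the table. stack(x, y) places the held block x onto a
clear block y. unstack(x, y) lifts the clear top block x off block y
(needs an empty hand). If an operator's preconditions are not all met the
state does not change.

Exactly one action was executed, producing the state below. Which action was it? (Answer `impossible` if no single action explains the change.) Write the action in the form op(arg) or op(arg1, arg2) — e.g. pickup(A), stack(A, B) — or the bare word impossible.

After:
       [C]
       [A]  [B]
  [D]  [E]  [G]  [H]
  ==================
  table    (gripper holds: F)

target: towers=[D; E/A/C; G/B; H] holding=F
         pickup(H) → towers=[D; E/A/C; G/B/F] holding=H
     unstack(F, B) → towers=[D; E/A/C; G/B; H] holding=F  ← match
         pickup(D) → towers=[E/A/C; G/B/F; H] holding=D
     unstack(C, A) → towers=[D; E/A; G/B/F; H] holding=C

unstack(F, B)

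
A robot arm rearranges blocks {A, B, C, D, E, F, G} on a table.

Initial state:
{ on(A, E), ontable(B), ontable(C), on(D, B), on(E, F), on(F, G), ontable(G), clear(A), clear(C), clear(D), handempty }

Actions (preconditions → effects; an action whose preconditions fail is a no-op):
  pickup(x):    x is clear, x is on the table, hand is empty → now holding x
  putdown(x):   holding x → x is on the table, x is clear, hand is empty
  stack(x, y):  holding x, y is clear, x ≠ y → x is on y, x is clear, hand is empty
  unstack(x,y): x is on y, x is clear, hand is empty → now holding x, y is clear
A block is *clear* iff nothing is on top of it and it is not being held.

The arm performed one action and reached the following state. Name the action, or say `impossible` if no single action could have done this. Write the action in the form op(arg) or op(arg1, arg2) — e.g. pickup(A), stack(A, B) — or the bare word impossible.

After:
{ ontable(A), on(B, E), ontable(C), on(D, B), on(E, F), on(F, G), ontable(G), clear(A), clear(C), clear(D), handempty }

impossible

target: towers=[A; C; G/F/E/B/D] holding=-
     unstack(D, B) → towers=[B; C; G/F/E/A] holding=D
     unstack(A, E) → towers=[B/D; C; G/F/E] holding=A
         pickup(C) → towers=[B/D; G/F/E/A] holding=C
none of the 3 applicable actions match → impossible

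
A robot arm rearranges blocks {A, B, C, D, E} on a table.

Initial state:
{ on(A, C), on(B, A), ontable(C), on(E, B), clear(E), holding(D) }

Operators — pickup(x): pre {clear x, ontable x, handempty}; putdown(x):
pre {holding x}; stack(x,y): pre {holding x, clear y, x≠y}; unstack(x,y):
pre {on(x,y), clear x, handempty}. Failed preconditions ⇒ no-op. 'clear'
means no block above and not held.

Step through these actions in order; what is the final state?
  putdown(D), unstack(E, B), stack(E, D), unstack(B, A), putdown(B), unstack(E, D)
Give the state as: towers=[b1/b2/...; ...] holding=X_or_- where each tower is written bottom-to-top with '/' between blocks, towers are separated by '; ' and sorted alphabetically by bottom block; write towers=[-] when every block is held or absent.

step 1 (putdown(D)): towers=[C/A/B/E; D] holding=-
step 2 (unstack(E, B)): towers=[C/A/B; D] holding=E
step 3 (stack(E, D)): towers=[C/A/B; D/E] holding=-
step 4 (unstack(B, A)): towers=[C/A; D/E] holding=B
step 5 (putdown(B)): towers=[B; C/A; D/E] holding=-
step 6 (unstack(E, D)): towers=[B; C/A; D] holding=E

towers=[B; C/A; D] holding=E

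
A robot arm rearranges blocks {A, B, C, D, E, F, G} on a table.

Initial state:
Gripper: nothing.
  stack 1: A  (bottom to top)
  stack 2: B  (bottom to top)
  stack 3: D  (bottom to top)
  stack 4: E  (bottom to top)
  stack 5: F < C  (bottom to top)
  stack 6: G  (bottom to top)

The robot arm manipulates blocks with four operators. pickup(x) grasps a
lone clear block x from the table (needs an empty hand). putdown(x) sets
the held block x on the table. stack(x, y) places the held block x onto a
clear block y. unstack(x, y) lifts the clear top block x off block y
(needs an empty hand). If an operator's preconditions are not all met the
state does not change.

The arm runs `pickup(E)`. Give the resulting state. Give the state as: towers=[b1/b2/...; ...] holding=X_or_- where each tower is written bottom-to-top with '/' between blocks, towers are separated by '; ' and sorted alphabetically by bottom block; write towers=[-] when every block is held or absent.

towers=[A; B; D; F/C; G] holding=E

before: towers=[A; B; D; E; F/C; G] holding=-
pre[pickup(E)]: clear(E) yes, ontable(E) yes, handempty yes
all met → apply pickup(E)
after:  towers=[A; B; D; F/C; G] holding=E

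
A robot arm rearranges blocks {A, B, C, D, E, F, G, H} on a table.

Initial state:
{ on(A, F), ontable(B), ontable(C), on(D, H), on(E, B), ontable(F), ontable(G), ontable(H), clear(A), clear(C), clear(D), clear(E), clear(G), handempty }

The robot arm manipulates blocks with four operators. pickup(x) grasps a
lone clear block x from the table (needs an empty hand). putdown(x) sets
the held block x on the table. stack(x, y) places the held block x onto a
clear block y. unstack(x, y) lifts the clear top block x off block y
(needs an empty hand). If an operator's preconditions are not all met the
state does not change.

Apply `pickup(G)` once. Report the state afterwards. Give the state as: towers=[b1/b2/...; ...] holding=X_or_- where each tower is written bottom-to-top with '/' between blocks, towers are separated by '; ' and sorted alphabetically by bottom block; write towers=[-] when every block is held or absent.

towers=[B/E; C; F/A; H/D] holding=G

before: towers=[B/E; C; F/A; G; H/D] holding=-
pre[pickup(G)]: clear(G) ✓, ontable(G) ✓, handempty ✓
all met → apply pickup(G)
after:  towers=[B/E; C; F/A; H/D] holding=G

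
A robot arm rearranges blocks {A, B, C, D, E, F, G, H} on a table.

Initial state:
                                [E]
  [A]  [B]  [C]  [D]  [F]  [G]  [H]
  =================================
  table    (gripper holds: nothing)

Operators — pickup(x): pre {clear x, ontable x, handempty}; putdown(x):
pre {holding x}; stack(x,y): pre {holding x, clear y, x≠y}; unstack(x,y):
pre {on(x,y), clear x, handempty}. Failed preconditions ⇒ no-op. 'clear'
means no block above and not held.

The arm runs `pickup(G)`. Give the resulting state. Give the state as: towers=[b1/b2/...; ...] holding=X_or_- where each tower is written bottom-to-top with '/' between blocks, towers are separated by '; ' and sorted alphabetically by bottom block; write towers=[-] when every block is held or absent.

towers=[A; B; C; D; F; H/E] holding=G

before: towers=[A; B; C; D; F; G; H/E] holding=-
pre[pickup(G)]: clear(G) ok, ontable(G) ok, handempty ok
all met → apply pickup(G)
after:  towers=[A; B; C; D; F; H/E] holding=G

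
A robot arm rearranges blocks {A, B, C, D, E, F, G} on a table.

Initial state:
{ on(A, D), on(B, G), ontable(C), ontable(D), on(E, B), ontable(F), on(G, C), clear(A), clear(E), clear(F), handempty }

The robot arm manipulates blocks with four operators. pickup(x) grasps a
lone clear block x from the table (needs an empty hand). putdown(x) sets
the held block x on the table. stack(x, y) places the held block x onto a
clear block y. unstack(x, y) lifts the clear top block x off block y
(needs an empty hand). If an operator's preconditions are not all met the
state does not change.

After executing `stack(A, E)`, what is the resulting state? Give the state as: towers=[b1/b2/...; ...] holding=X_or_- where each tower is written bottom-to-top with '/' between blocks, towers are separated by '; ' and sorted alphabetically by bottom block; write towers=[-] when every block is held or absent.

towers=[C/G/B/E; D/A; F] holding=-

before: towers=[C/G/B/E; D/A; F] holding=-
pre[stack(A, E)]: holding(A) no, clear(E) yes, A≠E yes
holding(A) unmet → stack(A, E) is a no-op
after:  towers=[C/G/B/E; D/A; F] holding=-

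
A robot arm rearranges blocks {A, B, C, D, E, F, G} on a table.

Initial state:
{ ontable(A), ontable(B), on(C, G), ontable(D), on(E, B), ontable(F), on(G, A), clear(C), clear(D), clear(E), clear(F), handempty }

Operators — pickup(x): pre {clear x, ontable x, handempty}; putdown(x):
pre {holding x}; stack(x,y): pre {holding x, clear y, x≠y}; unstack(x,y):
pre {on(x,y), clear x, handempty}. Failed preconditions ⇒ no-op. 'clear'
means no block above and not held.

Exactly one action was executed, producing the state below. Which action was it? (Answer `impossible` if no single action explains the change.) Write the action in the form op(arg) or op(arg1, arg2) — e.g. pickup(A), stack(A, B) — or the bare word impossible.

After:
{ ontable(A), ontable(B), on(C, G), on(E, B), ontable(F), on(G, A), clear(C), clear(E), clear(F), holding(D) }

pickup(D)

target: towers=[A/G/C; B/E; F] holding=D
         pickup(F) → towers=[A/G/C; B/E; D] holding=F
         pickup(D) → towers=[A/G/C; B/E; F] holding=D  ← match
     unstack(E, B) → towers=[A/G/C; B; D; F] holding=E
     unstack(C, G) → towers=[A/G; B/E; D; F] holding=C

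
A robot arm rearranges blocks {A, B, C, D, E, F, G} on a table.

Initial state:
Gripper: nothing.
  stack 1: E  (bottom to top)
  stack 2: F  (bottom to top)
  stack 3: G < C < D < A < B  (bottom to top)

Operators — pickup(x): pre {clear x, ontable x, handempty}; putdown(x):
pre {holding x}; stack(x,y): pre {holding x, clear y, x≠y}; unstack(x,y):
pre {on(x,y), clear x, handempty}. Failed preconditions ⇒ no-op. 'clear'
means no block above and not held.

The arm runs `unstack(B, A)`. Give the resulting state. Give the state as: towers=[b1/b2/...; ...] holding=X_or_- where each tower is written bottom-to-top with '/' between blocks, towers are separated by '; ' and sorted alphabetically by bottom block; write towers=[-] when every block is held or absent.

before: towers=[E; F; G/C/D/A/B] holding=-
pre[unstack(B, A)]: on(B,A) ✓, clear(B) ✓, handempty ✓
all met → apply unstack(B, A)
after:  towers=[E; F; G/C/D/A] holding=B

towers=[E; F; G/C/D/A] holding=B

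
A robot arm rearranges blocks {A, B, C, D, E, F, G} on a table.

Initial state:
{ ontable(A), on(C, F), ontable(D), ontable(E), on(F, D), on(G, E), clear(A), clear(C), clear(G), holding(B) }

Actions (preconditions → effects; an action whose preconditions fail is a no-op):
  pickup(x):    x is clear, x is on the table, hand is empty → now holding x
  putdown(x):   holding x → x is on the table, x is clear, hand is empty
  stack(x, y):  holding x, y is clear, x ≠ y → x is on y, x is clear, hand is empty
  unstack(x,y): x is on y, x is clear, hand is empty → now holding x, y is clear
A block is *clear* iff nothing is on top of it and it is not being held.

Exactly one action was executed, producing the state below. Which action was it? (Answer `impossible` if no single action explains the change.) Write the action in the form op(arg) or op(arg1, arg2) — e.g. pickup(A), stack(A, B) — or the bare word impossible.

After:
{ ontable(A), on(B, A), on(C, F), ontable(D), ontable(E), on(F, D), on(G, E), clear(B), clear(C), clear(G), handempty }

target: towers=[A/B; D/F/C; E/G] holding=-
        putdown(B) → towers=[A; B; D/F/C; E/G] holding=-
       stack(B, G) → towers=[A; D/F/C; E/G/B] holding=-
       stack(B, A) → towers=[A/B; D/F/C; E/G] holding=-  ← match
       stack(B, C) → towers=[A; D/F/C/B; E/G] holding=-

stack(B, A)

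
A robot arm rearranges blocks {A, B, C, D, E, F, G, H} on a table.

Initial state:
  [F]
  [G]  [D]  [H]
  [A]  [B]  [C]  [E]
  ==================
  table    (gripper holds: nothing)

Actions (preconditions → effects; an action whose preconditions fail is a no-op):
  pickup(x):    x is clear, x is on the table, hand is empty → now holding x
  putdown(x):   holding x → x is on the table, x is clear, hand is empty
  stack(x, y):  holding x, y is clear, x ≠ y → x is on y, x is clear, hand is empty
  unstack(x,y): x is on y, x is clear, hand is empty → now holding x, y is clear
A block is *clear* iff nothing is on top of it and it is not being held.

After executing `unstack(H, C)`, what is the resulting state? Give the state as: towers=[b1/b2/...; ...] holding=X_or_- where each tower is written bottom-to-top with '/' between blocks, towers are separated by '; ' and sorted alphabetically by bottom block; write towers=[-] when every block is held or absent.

towers=[A/G/F; B/D; C; E] holding=H

before: towers=[A/G/F; B/D; C/H; E] holding=-
pre[unstack(H, C)]: on(H,C) ✓, clear(H) ✓, handempty ✓
all met → apply unstack(H, C)
after:  towers=[A/G/F; B/D; C; E] holding=H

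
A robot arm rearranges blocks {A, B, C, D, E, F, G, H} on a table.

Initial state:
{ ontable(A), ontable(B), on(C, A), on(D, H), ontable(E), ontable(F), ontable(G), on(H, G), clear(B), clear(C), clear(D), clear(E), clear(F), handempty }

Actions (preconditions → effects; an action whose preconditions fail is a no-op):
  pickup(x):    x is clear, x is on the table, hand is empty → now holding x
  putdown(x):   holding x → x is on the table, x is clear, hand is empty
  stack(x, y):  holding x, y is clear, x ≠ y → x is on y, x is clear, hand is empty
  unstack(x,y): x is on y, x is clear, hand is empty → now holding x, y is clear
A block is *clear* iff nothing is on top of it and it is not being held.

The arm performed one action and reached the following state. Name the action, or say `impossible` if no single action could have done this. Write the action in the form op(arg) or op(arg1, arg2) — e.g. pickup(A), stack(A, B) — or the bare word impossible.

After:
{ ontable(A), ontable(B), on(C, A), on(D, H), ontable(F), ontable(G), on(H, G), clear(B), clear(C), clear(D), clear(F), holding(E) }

target: towers=[A/C; B; F; G/H/D] holding=E
         pickup(E) → towers=[A/C; B; F; G/H/D] holding=E  ← match
         pickup(B) → towers=[A/C; E; F; G/H/D] holding=B
         pickup(F) → towers=[A/C; B; E; G/H/D] holding=F
     unstack(D, H) → towers=[A/C; B; E; F; G/H] holding=D
     unstack(C, A) → towers=[A; B; E; F; G/H/D] holding=C

pickup(E)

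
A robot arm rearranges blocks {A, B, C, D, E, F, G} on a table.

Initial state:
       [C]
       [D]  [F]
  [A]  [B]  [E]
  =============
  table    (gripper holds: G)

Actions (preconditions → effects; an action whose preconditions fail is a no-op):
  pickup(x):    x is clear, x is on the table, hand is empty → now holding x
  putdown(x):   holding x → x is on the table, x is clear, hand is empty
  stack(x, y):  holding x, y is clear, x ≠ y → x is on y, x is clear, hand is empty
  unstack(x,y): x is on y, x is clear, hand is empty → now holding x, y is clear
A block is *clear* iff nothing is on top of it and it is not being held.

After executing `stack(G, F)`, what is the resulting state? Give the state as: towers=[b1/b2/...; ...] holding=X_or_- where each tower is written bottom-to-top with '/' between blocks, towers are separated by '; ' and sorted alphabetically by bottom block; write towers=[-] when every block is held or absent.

before: towers=[A; B/D/C; E/F] holding=G
pre[stack(G, F)]: holding(G) yes, clear(F) yes, G≠F yes
all met → apply stack(G, F)
after:  towers=[A; B/D/C; E/F/G] holding=-

towers=[A; B/D/C; E/F/G] holding=-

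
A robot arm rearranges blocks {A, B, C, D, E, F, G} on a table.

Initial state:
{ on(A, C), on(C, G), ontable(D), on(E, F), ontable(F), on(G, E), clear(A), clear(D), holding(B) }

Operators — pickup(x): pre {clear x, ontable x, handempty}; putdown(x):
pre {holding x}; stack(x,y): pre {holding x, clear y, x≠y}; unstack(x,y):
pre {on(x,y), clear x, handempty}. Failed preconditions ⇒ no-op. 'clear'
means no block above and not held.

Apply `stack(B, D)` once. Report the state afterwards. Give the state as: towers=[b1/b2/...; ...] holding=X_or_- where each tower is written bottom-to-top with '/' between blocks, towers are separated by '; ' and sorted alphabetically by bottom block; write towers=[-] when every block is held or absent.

towers=[D/B; F/E/G/C/A] holding=-

before: towers=[D; F/E/G/C/A] holding=B
pre[stack(B, D)]: holding(B) ok, clear(D) ok, B≠D ok
all met → apply stack(B, D)
after:  towers=[D/B; F/E/G/C/A] holding=-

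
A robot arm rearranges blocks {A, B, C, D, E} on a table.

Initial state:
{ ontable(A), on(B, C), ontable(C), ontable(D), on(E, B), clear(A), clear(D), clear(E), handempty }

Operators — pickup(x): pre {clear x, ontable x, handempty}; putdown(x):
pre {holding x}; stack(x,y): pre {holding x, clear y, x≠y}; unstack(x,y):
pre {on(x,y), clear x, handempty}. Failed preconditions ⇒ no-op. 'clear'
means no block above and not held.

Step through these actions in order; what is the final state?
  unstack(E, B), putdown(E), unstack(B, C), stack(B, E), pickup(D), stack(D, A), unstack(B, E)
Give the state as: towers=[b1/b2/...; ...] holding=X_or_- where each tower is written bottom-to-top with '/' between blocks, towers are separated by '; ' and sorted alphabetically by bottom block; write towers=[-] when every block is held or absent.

step 1 (unstack(E, B)): towers=[A; C/B; D] holding=E
step 2 (putdown(E)): towers=[A; C/B; D; E] holding=-
step 3 (unstack(B, C)): towers=[A; C; D; E] holding=B
step 4 (stack(B, E)): towers=[A; C; D; E/B] holding=-
step 5 (pickup(D)): towers=[A; C; E/B] holding=D
step 6 (stack(D, A)): towers=[A/D; C; E/B] holding=-
step 7 (unstack(B, E)): towers=[A/D; C; E] holding=B

towers=[A/D; C; E] holding=B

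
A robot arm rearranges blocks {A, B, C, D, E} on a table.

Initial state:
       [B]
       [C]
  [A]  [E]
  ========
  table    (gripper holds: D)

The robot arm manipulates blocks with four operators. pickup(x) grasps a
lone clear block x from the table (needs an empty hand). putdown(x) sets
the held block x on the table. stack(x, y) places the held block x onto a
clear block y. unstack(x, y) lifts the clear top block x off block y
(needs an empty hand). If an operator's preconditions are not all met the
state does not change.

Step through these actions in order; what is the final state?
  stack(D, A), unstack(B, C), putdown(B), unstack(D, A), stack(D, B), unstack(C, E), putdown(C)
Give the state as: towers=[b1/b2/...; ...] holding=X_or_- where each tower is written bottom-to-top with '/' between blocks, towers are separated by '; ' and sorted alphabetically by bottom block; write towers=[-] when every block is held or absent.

step 1 (stack(D, A)): towers=[A/D; E/C/B] holding=-
step 2 (unstack(B, C)): towers=[A/D; E/C] holding=B
step 3 (putdown(B)): towers=[A/D; B; E/C] holding=-
step 4 (unstack(D, A)): towers=[A; B; E/C] holding=D
step 5 (stack(D, B)): towers=[A; B/D; E/C] holding=-
step 6 (unstack(C, E)): towers=[A; B/D; E] holding=C
step 7 (putdown(C)): towers=[A; B/D; C; E] holding=-

towers=[A; B/D; C; E] holding=-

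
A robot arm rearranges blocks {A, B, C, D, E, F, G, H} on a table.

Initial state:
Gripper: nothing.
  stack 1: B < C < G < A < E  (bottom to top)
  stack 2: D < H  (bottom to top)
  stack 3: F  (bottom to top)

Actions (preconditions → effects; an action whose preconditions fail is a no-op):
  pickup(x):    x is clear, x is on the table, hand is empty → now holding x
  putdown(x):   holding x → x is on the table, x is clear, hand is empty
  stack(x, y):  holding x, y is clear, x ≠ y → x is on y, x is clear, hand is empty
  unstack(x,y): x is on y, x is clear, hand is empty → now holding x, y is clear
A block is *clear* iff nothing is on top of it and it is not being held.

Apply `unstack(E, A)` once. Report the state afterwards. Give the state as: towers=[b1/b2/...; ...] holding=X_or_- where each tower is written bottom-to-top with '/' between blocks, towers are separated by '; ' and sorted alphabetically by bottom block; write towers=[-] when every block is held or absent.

towers=[B/C/G/A; D/H; F] holding=E

before: towers=[B/C/G/A/E; D/H; F] holding=-
pre[unstack(E, A)]: on(E,A) ok, clear(E) ok, handempty ok
all met → apply unstack(E, A)
after:  towers=[B/C/G/A; D/H; F] holding=E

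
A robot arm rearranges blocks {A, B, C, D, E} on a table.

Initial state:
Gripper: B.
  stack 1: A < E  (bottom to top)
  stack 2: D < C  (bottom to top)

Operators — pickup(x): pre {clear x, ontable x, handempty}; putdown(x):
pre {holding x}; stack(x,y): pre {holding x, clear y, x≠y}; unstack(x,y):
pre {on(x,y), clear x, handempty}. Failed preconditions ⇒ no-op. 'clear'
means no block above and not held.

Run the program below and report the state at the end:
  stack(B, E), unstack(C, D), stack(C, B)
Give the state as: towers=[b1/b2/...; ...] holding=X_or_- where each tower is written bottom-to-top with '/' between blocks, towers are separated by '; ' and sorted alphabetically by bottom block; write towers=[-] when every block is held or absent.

towers=[A/E/B/C; D] holding=-

step 1 (stack(B, E)): towers=[A/E/B; D/C] holding=-
step 2 (unstack(C, D)): towers=[A/E/B; D] holding=C
step 3 (stack(C, B)): towers=[A/E/B/C; D] holding=-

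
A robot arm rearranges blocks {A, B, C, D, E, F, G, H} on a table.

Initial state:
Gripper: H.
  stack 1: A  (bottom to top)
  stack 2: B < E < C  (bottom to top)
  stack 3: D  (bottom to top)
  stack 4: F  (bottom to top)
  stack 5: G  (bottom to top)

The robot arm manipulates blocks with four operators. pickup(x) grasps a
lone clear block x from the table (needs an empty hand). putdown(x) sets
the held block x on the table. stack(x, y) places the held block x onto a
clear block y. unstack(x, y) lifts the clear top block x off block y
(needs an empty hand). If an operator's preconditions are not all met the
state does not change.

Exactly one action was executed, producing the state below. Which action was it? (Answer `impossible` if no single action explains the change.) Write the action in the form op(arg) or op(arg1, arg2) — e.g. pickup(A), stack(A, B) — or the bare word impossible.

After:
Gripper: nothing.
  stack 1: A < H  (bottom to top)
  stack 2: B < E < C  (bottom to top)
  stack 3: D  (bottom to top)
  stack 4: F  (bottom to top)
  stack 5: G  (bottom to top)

target: towers=[A/H; B/E/C; D; F; G] holding=-
        putdown(H) → towers=[A; B/E/C; D; F; G; H] holding=-
       stack(H, G) → towers=[A; B/E/C; D; F; G/H] holding=-
       stack(H, A) → towers=[A/H; B/E/C; D; F; G] holding=-  ← match
       stack(H, F) → towers=[A; B/E/C; D; F/H; G] holding=-
       stack(H, D) → towers=[A; B/E/C; D/H; F; G] holding=-
       stack(H, C) → towers=[A; B/E/C/H; D; F; G] holding=-

stack(H, A)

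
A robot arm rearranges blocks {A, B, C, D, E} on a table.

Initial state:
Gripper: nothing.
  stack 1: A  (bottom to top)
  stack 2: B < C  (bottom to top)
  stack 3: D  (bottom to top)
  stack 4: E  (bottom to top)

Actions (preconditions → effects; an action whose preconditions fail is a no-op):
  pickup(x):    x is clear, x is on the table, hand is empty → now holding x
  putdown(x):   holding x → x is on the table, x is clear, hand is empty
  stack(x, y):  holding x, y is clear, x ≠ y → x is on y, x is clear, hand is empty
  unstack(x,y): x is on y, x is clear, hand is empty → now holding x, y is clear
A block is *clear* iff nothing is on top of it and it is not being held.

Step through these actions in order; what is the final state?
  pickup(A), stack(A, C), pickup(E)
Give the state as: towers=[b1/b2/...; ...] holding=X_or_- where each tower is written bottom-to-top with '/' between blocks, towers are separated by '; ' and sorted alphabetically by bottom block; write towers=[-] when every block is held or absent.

towers=[B/C/A; D] holding=E

step 1 (pickup(A)): towers=[B/C; D; E] holding=A
step 2 (stack(A, C)): towers=[B/C/A; D; E] holding=-
step 3 (pickup(E)): towers=[B/C/A; D] holding=E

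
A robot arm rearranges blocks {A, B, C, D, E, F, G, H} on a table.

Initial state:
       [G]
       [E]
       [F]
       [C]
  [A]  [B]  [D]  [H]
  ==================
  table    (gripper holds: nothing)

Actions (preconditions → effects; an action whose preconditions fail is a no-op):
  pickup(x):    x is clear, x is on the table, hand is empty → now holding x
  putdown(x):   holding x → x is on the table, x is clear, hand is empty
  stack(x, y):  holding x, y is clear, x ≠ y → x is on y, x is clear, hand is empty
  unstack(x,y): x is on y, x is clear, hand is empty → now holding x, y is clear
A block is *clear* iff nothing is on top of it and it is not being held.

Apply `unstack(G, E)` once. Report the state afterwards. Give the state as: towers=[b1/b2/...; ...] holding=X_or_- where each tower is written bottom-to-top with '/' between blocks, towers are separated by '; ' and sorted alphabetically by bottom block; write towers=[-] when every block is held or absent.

before: towers=[A; B/C/F/E/G; D; H] holding=-
pre[unstack(G, E)]: on(G,E) yes, clear(G) yes, handempty yes
all met → apply unstack(G, E)
after:  towers=[A; B/C/F/E; D; H] holding=G

towers=[A; B/C/F/E; D; H] holding=G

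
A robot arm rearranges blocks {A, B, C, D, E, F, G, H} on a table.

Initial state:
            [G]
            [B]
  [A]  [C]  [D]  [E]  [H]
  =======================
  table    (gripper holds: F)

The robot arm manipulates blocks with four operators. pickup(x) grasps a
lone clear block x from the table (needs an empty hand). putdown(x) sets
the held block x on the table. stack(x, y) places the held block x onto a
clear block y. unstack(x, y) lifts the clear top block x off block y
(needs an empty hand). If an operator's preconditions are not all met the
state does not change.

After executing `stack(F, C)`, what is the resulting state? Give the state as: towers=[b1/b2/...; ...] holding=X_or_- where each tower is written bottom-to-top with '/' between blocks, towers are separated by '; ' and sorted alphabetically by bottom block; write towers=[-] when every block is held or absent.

before: towers=[A; C; D/B/G; E; H] holding=F
pre[stack(F, C)]: holding(F) ok, clear(C) ok, F≠C ok
all met → apply stack(F, C)
after:  towers=[A; C/F; D/B/G; E; H] holding=-

towers=[A; C/F; D/B/G; E; H] holding=-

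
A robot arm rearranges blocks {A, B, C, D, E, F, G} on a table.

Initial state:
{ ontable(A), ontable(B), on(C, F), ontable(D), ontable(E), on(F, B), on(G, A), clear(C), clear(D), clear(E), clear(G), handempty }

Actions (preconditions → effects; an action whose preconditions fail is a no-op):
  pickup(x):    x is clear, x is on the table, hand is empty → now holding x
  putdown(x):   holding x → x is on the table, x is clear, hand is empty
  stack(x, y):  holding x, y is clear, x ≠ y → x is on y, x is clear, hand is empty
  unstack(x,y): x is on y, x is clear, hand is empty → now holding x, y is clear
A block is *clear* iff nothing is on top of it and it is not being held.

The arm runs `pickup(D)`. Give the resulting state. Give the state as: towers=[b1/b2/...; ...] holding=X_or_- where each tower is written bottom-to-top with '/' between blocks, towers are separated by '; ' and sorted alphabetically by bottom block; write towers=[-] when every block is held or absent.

towers=[A/G; B/F/C; E] holding=D

before: towers=[A/G; B/F/C; D; E] holding=-
pre[pickup(D)]: clear(D) yes, ontable(D) yes, handempty yes
all met → apply pickup(D)
after:  towers=[A/G; B/F/C; E] holding=D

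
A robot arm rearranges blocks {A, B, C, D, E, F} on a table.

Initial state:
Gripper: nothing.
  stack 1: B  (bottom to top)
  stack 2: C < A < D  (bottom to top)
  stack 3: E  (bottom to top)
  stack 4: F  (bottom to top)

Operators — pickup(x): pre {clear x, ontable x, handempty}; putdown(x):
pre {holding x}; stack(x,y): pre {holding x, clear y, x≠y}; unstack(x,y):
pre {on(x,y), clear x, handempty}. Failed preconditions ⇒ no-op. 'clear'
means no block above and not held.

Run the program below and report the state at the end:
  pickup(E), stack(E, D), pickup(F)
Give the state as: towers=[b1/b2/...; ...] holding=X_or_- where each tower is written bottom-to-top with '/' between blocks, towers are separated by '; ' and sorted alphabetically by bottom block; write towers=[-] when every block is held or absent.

towers=[B; C/A/D/E] holding=F

step 1 (pickup(E)): towers=[B; C/A/D; F] holding=E
step 2 (stack(E, D)): towers=[B; C/A/D/E; F] holding=-
step 3 (pickup(F)): towers=[B; C/A/D/E] holding=F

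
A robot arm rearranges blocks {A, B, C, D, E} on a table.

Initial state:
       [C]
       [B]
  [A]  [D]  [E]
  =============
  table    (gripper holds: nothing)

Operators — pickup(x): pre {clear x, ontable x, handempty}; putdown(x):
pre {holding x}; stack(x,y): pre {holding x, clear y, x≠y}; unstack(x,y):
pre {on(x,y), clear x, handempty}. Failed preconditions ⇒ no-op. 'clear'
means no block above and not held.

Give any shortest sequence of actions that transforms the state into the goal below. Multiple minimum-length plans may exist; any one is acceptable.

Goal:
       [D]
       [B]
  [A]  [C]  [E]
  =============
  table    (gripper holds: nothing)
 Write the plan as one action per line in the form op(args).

step 1 (unstack(C, B)): towers=[A; D/B; E] holding=C
step 2 (putdown(C)): towers=[A; C; D/B; E] holding=-
step 3 (unstack(B, D)): towers=[A; C; D; E] holding=B
step 4 (stack(B, C)): towers=[A; C/B; D; E] holding=-
step 5 (pickup(D)): towers=[A; C/B; E] holding=D
step 6 (stack(D, B)): towers=[A; C/B/D; E] holding=-
goal check: towers=[A; C/B/D; E] holding=- — reached (length 6, optimal by BFS)

unstack(C, B)
putdown(C)
unstack(B, D)
stack(B, C)
pickup(D)
stack(D, B)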